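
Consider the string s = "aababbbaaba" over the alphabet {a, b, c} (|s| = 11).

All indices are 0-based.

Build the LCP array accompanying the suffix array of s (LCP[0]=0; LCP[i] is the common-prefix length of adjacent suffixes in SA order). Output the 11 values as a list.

rank→(start, suffix):
  0 → (10, 'a')
  1 → (7, 'aaba')
  2 → (0, 'aababbbaaba')
  3 → (8, 'aba')
  4 → (1, 'ababbbaaba')
  5 → (3, 'abbbaaba')
  6 → (9, 'ba')
  7 → (6, 'baaba')
  8 → (2, 'babbbaaba')
  9 → (5, 'bbaaba')
  10 → (4, 'bbbaaba')

SA = [10, 7, 0, 8, 1, 3, 9, 6, 2, 5, 4]
rank  pair      lcp
   1  s[10:],s[7:]  1  'a'
   2  s[7:],s[0:]  4  'aaba'
   3  s[0:],s[8:]  1  'a'
   4  s[8:],s[1:]  3  'aba'
   5  s[1:],s[3:]  2  'ab'
   6  s[3:],s[9:]  0  ''
   7  s[9:],s[6:]  2  'ba'
   8  s[6:],s[2:]  2  'ba'
   9  s[2:],s[5:]  1  'b'
  10  s[5:],s[4:]  2  'bb'

[0, 1, 4, 1, 3, 2, 0, 2, 2, 1, 2]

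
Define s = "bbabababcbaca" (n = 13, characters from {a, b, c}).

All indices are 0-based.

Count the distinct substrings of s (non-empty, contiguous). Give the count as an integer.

rank | idx | suffix
   0 |  12 | a
   1 |   2 | abababcbaca
   2 |   4 | ababcbaca
   3 |   6 | abcbaca
   4 |  10 | aca
   5 |   1 | babababcbaca
   6 |   3 | bababcbaca
   7 |   5 | babcbaca
   8 |   9 | baca
   9 |   0 | bbabababcbaca
  10 |   7 | bcbaca
  11 |  11 | ca
  12 |   8 | cbaca

SA = [12, 2, 4, 6, 10, 1, 3, 5, 9, 0, 7, 11, 8]
[i] adj suffixes → lcp
  [1] 12/2 → 1 ('a')
  [2] 2/4 → 4 ('abab')
  [3] 4/6 → 2 ('ab')
  [4] 6/10 → 1 ('a')
  [5] 10/1 → 0 ('')
  [6] 1/3 → 5 ('babab')
  [7] 3/5 → 3 ('bab')
  [8] 5/9 → 2 ('ba')
  [9] 9/0 → 1 ('b')
  [10] 0/7 → 1 ('b')
  [11] 7/11 → 0 ('')
  [12] 11/8 → 1 ('c')

n(n+1)/2 = 13·14/2 = 91
Σ LCP = 0 + 1 + 4 + 2 + 1 + 0 + 5 + 3 + 2 + 1 + 1 + 0 + 1 = 21
distinct = 91 − 21 = 70

70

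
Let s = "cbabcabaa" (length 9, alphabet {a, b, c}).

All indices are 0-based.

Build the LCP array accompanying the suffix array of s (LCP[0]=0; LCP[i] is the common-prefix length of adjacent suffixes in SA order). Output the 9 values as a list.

[0, 1, 1, 2, 0, 2, 1, 0, 1]

sorted suffixes:
  #0 SA[0]=8  'a'
  #1 SA[1]=7  'aa'
  #2 SA[2]=5  'abaa'
  #3 SA[3]=2  'abcabaa'
  #4 SA[4]=6  'baa'
  #5 SA[5]=1  'babcabaa'
  #6 SA[6]=3  'bcabaa'
  #7 SA[7]=4  'cabaa'
  #8 SA[8]=0  'cbabcabaa'

SA = [8, 7, 5, 2, 6, 1, 3, 4, 0]
i: (SA[i-1],SA[i]) lcp shared
  1: (8,7) 1 'a'
  2: (7,5) 1 'a'
  3: (5,2) 2 'ab'
  4: (2,6) 0 ''
  5: (6,1) 2 'ba'
  6: (1,3) 1 'b'
  7: (3,4) 0 ''
  8: (4,0) 1 'c'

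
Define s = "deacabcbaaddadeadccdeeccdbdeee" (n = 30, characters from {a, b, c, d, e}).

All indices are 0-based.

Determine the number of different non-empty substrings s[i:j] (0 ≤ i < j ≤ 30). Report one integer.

sorted suffixes:
  #0 SA[0]=8  'aaddadeadccdeeccdbdeee'
  #1 SA[1]=4  'abcbaaddadeadccdeeccdbdeee'
  #2 SA[2]=2  'acabcbaaddadeadccdeeccdbdeee'
  #3 SA[3]=15  'adccdeeccdbdeee'
  #4 SA[4]=9  'addadeadccdeeccdbdeee'
  #5 SA[5]=12  'adeadccdeeccdbdeee'
  #6 SA[6]=7  'baaddadeadccdeeccdbdeee'
  #7 SA[7]=5  'bcbaaddadeadccdeeccdbdeee'
  #8 SA[8]=25  'bdeee'
  #9 SA[9]=3  'cabcbaaddadeadccdeeccdbdeee'
  #10 SA[10]=6  'cbaaddadeadccdeeccdbdeee'
  #11 SA[11]=22  'ccdbdeee'
  #12 SA[12]=17  'ccdeeccdbdeee'
  #13 SA[13]=23  'cdbdeee'
  #14 SA[14]=18  'cdeeccdbdeee'
  #15 SA[15]=11  'dadeadccdeeccdbdeee'
  #16 SA[16]=24  'dbdeee'
  #17 SA[17]=16  'dccdeeccdbdeee'
  #18 SA[18]=10  'ddadeadccdeeccdbdeee'
  #19 SA[19]=0  'deacabcbaaddadeadccdeeccdbdeee'
  #20 SA[20]=13  'deadccdeeccdbdeee'
  #21 SA[21]=19  'deeccdbdeee'
  #22 SA[22]=26  'deee'
  #23 SA[23]=29  'e'
  #24 SA[24]=1  'eacabcbaaddadeadccdeeccdbdeee'
  #25 SA[25]=14  'eadccdeeccdbdeee'
  #26 SA[26]=21  'eccdbdeee'
  #27 SA[27]=28  'ee'
  #28 SA[28]=20  'eeccdbdeee'
  #29 SA[29]=27  'eee'

SA = [8, 4, 2, 15, 9, 12, 7, 5, 25, 3, 6, 22, 17, 23, 18, 11, 24, 16, 10, 0, 13, 19, 26, 29, 1, 14, 21, 28, 20, 27]
i: (SA[i-1],SA[i]) lcp shared
  1: (8,4) 1 'a'
  2: (4,2) 1 'a'
  3: (2,15) 1 'a'
  4: (15,9) 2 'ad'
  5: (9,12) 2 'ad'
  6: (12,7) 0 ''
  7: (7,5) 1 'b'
  8: (5,25) 1 'b'
  9: (25,3) 0 ''
  10: (3,6) 1 'c'
  11: (6,22) 1 'c'
  12: (22,17) 3 'ccd'
  13: (17,23) 1 'c'
  14: (23,18) 2 'cd'
  15: (18,11) 0 ''
  16: (11,24) 1 'd'
  17: (24,16) 1 'd'
  18: (16,10) 1 'd'
  19: (10,0) 1 'd'
  20: (0,13) 3 'dea'
  21: (13,19) 2 'de'
  22: (19,26) 3 'dee'
  23: (26,29) 0 ''
  24: (29,1) 1 'e'
  25: (1,14) 2 'ea'
  26: (14,21) 1 'e'
  27: (21,28) 1 'e'
  28: (28,20) 2 'ee'
  29: (20,27) 2 'ee'

n(n+1)/2 = 30·31/2 = 465
Σ LCP = 0 + 1 + 1 + 1 + 2 + 2 + 0 + 1 + 1 + 0 + 1 + 1 + 3 + 1 + 2 + 0 + 1 + 1 + 1 + 1 + 3 + 2 + 3 + 0 + 1 + 2 + 1 + 1 + 2 + 2 = 38
distinct = 465 − 38 = 427

427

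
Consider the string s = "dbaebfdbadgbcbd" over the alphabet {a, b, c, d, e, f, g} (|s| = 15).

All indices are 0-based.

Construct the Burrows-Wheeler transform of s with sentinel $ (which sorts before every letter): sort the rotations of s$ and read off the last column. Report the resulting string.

dbbddgcebbf$aabd

rank  rotation          last
    0  $dbaebfdbadgbcbd  d
    1  adgbcbd$dbaebfdb  b
    2  aebfdbadgbcbd$db  b
    3  badgbcbd$dbaebfd  d
    4  baebfdbadgbcbd$d  d
    5  bcbd$dbaebfdbadg  g
    6  bd$dbaebfdbadgbc  c
    7  bfdbadgbcbd$dbae  e
    8  cbd$dbaebfdbadgb  b
    9  d$dbaebfdbadgbcb  b
   10  dbadgbcbd$dbaebf  f
   11  dbaebfdbadgbcbd$  $
   12  dgbcbd$dbaebfdba  a
   13  ebfdbadgbcbd$dba  a
   14  fdbadgbcbd$dbaeb  b
   15  gbcbd$dbaebfdbad  d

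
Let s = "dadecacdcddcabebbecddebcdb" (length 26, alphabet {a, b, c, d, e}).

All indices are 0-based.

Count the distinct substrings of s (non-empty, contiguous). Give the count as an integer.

sorted suffixes:
  #0 SA[0]=12  'abebbecddebcdb'
  #1 SA[1]=5  'acdcddcabebbecddebcdb'
  #2 SA[2]=1  'adecacdcddcabebbecddebcdb'
  #3 SA[3]=25  'b'
  #4 SA[4]=15  'bbecddebcdb'
  #5 SA[5]=22  'bcdb'
  #6 SA[6]=13  'bebbecddebcdb'
  #7 SA[7]=16  'becddebcdb'
  #8 SA[8]=11  'cabebbecddebcdb'
  #9 SA[9]=4  'cacdcddcabebbecddebcdb'
  #10 SA[10]=23  'cdb'
  #11 SA[11]=6  'cdcddcabebbecddebcdb'
  #12 SA[12]=8  'cddcabebbecddebcdb'
  #13 SA[13]=18  'cddebcdb'
  #14 SA[14]=0  'dadecacdcddcabebbecddebcdb'
  #15 SA[15]=24  'db'
  #16 SA[16]=10  'dcabebbecddebcdb'
  #17 SA[17]=7  'dcddcabebbecddebcdb'
  #18 SA[18]=9  'ddcabebbecddebcdb'
  #19 SA[19]=19  'ddebcdb'
  #20 SA[20]=20  'debcdb'
  #21 SA[21]=2  'decacdcddcabebbecddebcdb'
  #22 SA[22]=14  'ebbecddebcdb'
  #23 SA[23]=21  'ebcdb'
  #24 SA[24]=3  'ecacdcddcabebbecddebcdb'
  #25 SA[25]=17  'ecddebcdb'

SA = [12, 5, 1, 25, 15, 22, 13, 16, 11, 4, 23, 6, 8, 18, 0, 24, 10, 7, 9, 19, 20, 2, 14, 21, 3, 17]
rank  pair      lcp
   1  s[12:],s[5:]  1  'a'
   2  s[5:],s[1:]  1  'a'
   3  s[1:],s[25:]  0  ''
   4  s[25:],s[15:]  1  'b'
   5  s[15:],s[22:]  1  'b'
   6  s[22:],s[13:]  1  'b'
   7  s[13:],s[16:]  2  'be'
   8  s[16:],s[11:]  0  ''
   9  s[11:],s[4:]  2  'ca'
  10  s[4:],s[23:]  1  'c'
  11  s[23:],s[6:]  2  'cd'
  12  s[6:],s[8:]  2  'cd'
  13  s[8:],s[18:]  3  'cdd'
  14  s[18:],s[0:]  0  ''
  15  s[0:],s[24:]  1  'd'
  16  s[24:],s[10:]  1  'd'
  17  s[10:],s[7:]  2  'dc'
  18  s[7:],s[9:]  1  'd'
  19  s[9:],s[19:]  2  'dd'
  20  s[19:],s[20:]  1  'd'
  21  s[20:],s[2:]  2  'de'
  22  s[2:],s[14:]  0  ''
  23  s[14:],s[21:]  2  'eb'
  24  s[21:],s[3:]  1  'e'
  25  s[3:],s[17:]  2  'ec'

n(n+1)/2 = 26·27/2 = 351
Σ LCP = 0 + 1 + 1 + 0 + 1 + 1 + 1 + 2 + 0 + 2 + 1 + 2 + 2 + 3 + 0 + 1 + 1 + 2 + 1 + 2 + 1 + 2 + 0 + 2 + 1 + 2 = 32
distinct = 351 − 32 = 319

319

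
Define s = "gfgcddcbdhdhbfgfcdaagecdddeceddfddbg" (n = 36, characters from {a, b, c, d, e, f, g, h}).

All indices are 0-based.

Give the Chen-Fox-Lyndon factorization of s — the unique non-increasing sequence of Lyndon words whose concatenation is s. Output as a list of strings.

["g", "fg", "cdd", "c", "bdhdhbfgfcd", "aagecdddeceddfddbg"]

emit factor 1: 'g' (i=0, period=1)
emit factor 2: 'fg' (i=1, period=2)
emit factor 3: 'cdd' (i=3, period=3)
emit factor 4: 'c' (i=6, period=1)
emit factor 5: 'bdhdhbfgfcd' (i=7, period=11)
emit factor 6: 'aagecdddeceddfddbg' (i=18, period=18)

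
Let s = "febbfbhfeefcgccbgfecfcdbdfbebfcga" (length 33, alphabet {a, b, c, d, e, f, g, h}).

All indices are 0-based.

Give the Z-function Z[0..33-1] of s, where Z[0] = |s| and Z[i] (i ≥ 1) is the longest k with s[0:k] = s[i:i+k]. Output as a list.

[33, 0, 0, 0, 1, 0, 0, 2, 0, 0, 1, 0, 0, 0, 0, 0, 0, 2, 0, 0, 1, 0, 0, 0, 0, 1, 0, 0, 0, 1, 0, 0, 0]

Z[0]=33
i=1: fresh scan; Z[1]=0
i=2: fresh scan; Z[2]=0
i=3: fresh scan; Z[3]=0
i=4: fresh scan; Z[4]=1 scan→box=[4,5)
i=5: fresh scan; Z[5]=0
i=6: fresh scan; Z[6]=0
i=7: fresh scan; Z[7]=2 scan→box=[7,9)
i=8: min(r-i=1, Z[1]=0)=0; Z[8]=0
i=9: fresh scan; Z[9]=0
i=10: fresh scan; Z[10]=1 scan→box=[10,11)
i=11: fresh scan; Z[11]=0
i=12: fresh scan; Z[12]=0
i=13: fresh scan; Z[13]=0
i=14: fresh scan; Z[14]=0
i=15: fresh scan; Z[15]=0
i=16: fresh scan; Z[16]=0
i=17: fresh scan; Z[17]=2 scan→box=[17,19)
i=18: min(r-i=1, Z[1]=0)=0; Z[18]=0
i=19: fresh scan; Z[19]=0
i=20: fresh scan; Z[20]=1 scan→box=[20,21)
i=21: fresh scan; Z[21]=0
i=22: fresh scan; Z[22]=0
i=23: fresh scan; Z[23]=0
i=24: fresh scan; Z[24]=0
i=25: fresh scan; Z[25]=1 scan→box=[25,26)
i=26: fresh scan; Z[26]=0
i=27: fresh scan; Z[27]=0
i=28: fresh scan; Z[28]=0
i=29: fresh scan; Z[29]=1 scan→box=[29,30)
i=30: fresh scan; Z[30]=0
i=31: fresh scan; Z[31]=0
i=32: fresh scan; Z[32]=0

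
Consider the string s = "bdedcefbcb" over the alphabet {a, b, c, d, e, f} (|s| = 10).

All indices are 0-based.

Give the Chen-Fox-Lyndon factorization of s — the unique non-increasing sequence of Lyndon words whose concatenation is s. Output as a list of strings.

emit factor 1: 'bdedcef' (i=0, period=7)
emit factor 2: 'bc' (i=7, period=2)
emit factor 3: 'b' (i=9, period=1)

["bdedcef", "bc", "b"]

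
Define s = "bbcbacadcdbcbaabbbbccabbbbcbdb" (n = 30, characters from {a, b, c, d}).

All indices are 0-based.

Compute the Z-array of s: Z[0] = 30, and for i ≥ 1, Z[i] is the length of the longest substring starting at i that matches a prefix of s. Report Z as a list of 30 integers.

Z[0]=30
i=1: fresh scan; Z[1]=1 extend→box=[1,2)
i=2: fresh scan; Z[2]=0
i=3: fresh scan; Z[3]=1 extend→box=[3,4)
i=4: fresh scan; Z[4]=0
i=5: fresh scan; Z[5]=0
i=6: fresh scan; Z[6]=0
i=7: fresh scan; Z[7]=0
i=8: fresh scan; Z[8]=0
i=9: fresh scan; Z[9]=0
i=10: fresh scan; Z[10]=1 extend→box=[10,11)
i=11: fresh scan; Z[11]=0
i=12: fresh scan; Z[12]=1 extend→box=[12,13)
i=13: fresh scan; Z[13]=0
i=14: fresh scan; Z[14]=0
i=15: fresh scan; Z[15]=2 extend→box=[15,17)
i=16: min(r-i=1, Z[1]=1)=1; Z[16]=2 extend→box=[16,18)
i=17: min(r-i=1, Z[1]=1)=1; Z[17]=3 extend→box=[17,20)
i=18: min(r-i=2, Z[1]=1)=1; Z[18]=1
i=19: min(r-i=1, Z[2]=0)=0; Z[19]=0
i=20: fresh scan; Z[20]=0
i=21: fresh scan; Z[21]=0
i=22: fresh scan; Z[22]=2 extend→box=[22,24)
i=23: min(r-i=1, Z[1]=1)=1; Z[23]=2 extend→box=[23,25)
i=24: min(r-i=1, Z[1]=1)=1; Z[24]=4 extend→box=[24,28)
i=25: min(r-i=3, Z[1]=1)=1; Z[25]=1
i=26: min(r-i=2, Z[2]=0)=0; Z[26]=0
i=27: min(r-i=1, Z[3]=1)=1; Z[27]=1
i=28: fresh scan; Z[28]=0
i=29: fresh scan; Z[29]=1 extend→box=[29,30)

[30, 1, 0, 1, 0, 0, 0, 0, 0, 0, 1, 0, 1, 0, 0, 2, 2, 3, 1, 0, 0, 0, 2, 2, 4, 1, 0, 1, 0, 1]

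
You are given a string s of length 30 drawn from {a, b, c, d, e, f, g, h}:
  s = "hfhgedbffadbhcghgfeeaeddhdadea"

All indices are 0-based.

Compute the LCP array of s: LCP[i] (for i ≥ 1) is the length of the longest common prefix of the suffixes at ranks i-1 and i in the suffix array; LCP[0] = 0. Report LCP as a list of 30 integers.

rank→(start, suffix):
  0 → (29, 'a')
  1 → (9, 'adbhcghgfeeaeddhdadea')
  2 → (26, 'adea')
  3 → (20, 'aeddhdadea')
  4 → (6, 'bffadbhcghgfeeaeddhdadea')
  5 → (11, 'bhcghgfeeaeddhdadea')
  6 → (13, 'cghgfeeaeddhdadea')
  7 → (25, 'dadea')
  8 → (5, 'dbffadbhcghgfeeaeddhdadea')
  9 → (10, 'dbhcghgfeeaeddhdadea')
  10 → (22, 'ddhdadea')
  11 → (27, 'dea')
  12 → (23, 'dhdadea')
  13 → (28, 'ea')
  14 → (19, 'eaeddhdadea')
  15 → (4, 'edbffadbhcghgfeeaeddhdadea')
  16 → (21, 'eddhdadea')
  17 → (18, 'eeaeddhdadea')
  18 → (8, 'fadbhcghgfeeaeddhdadea')
  19 → (17, 'feeaeddhdadea')
  20 → (7, 'ffadbhcghgfeeaeddhdadea')
  21 → (1, 'fhgedbffadbhcghgfeeaeddhdadea')
  22 → (3, 'gedbffadbhcghgfeeaeddhdadea')
  23 → (16, 'gfeeaeddhdadea')
  24 → (14, 'ghgfeeaeddhdadea')
  25 → (12, 'hcghgfeeaeddhdadea')
  26 → (24, 'hdadea')
  27 → (0, 'hfhgedbffadbhcghgfeeaeddhdadea')
  28 → (2, 'hgedbffadbhcghgfeeaeddhdadea')
  29 → (15, 'hgfeeaeddhdadea')

SA = [29, 9, 26, 20, 6, 11, 13, 25, 5, 10, 22, 27, 23, 28, 19, 4, 21, 18, 8, 17, 7, 1, 3, 16, 14, 12, 24, 0, 2, 15]
[i] adj suffixes → lcp
  [1] 29/9 → 1 ('a')
  [2] 9/26 → 2 ('ad')
  [3] 26/20 → 1 ('a')
  [4] 20/6 → 0 ('')
  [5] 6/11 → 1 ('b')
  [6] 11/13 → 0 ('')
  [7] 13/25 → 0 ('')
  [8] 25/5 → 1 ('d')
  [9] 5/10 → 2 ('db')
  [10] 10/22 → 1 ('d')
  [11] 22/27 → 1 ('d')
  [12] 27/23 → 1 ('d')
  [13] 23/28 → 0 ('')
  [14] 28/19 → 2 ('ea')
  [15] 19/4 → 1 ('e')
  [16] 4/21 → 2 ('ed')
  [17] 21/18 → 1 ('e')
  [18] 18/8 → 0 ('')
  [19] 8/17 → 1 ('f')
  [20] 17/7 → 1 ('f')
  [21] 7/1 → 1 ('f')
  [22] 1/3 → 0 ('')
  [23] 3/16 → 1 ('g')
  [24] 16/14 → 1 ('g')
  [25] 14/12 → 0 ('')
  [26] 12/24 → 1 ('h')
  [27] 24/0 → 1 ('h')
  [28] 0/2 → 1 ('h')
  [29] 2/15 → 2 ('hg')

[0, 1, 2, 1, 0, 1, 0, 0, 1, 2, 1, 1, 1, 0, 2, 1, 2, 1, 0, 1, 1, 1, 0, 1, 1, 0, 1, 1, 1, 2]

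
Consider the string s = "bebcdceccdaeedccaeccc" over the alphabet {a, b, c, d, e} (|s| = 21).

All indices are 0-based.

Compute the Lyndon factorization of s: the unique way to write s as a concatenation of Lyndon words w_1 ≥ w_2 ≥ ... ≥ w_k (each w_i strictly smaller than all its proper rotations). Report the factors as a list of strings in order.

emit factor 1: 'be' (i=0, period=2)
emit factor 2: 'bcdceccd' (i=2, period=8)
emit factor 3: 'aeedcc' (i=10, period=6)
emit factor 4: 'aeccc' (i=16, period=5)

["be", "bcdceccd", "aeedcc", "aeccc"]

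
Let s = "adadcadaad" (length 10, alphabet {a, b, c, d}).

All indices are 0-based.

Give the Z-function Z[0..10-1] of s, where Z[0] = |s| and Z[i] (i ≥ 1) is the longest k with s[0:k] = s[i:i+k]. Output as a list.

Z[0]=10
i=1: outside box; Z[1]=0
i=2: outside box; Z[2]=2 extend→box=[2,4)
i=3: min(r-i=1, Z[1]=0)=0; Z[3]=0
i=4: outside box; Z[4]=0
i=5: outside box; Z[5]=3 extend→box=[5,8)
i=6: min(r-i=2, Z[1]=0)=0; Z[6]=0
i=7: min(r-i=1, Z[2]=2)=1; Z[7]=1
i=8: outside box; Z[8]=2 extend→box=[8,10)
i=9: min(r-i=1, Z[1]=0)=0; Z[9]=0

[10, 0, 2, 0, 0, 3, 0, 1, 2, 0]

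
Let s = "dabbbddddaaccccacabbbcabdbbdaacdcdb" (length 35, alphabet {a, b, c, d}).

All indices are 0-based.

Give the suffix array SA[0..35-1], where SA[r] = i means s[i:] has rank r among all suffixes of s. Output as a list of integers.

[9, 28, 17, 1, 22, 15, 10, 29, 34, 18, 2, 19, 25, 3, 20, 26, 23, 4, 16, 21, 14, 13, 12, 11, 32, 30, 8, 27, 0, 33, 24, 31, 7, 6, 5]

rank | idx | suffix
   0 |   9 | aaccccacabbbcabdbbdaacdcdb
   1 |  28 | aacdcdb
   2 |  17 | abbbcabdbbdaacdcdb
   3 |   1 | abbbddddaaccccacabbbcabdbbdaacdcdb
   4 |  22 | abdbbdaacdcdb
   5 |  15 | acabbbcabdbbdaacdcdb
   6 |  10 | accccacabbbcabdbbdaacdcdb
   7 |  29 | acdcdb
   8 |  34 | b
   9 |  18 | bbbcabdbbdaacdcdb
  10 |   2 | bbbddddaaccccacabbbcabdbbdaacdcdb
  11 |  19 | bbcabdbbdaacdcdb
  12 |  25 | bbdaacdcdb
  13 |   3 | bbddddaaccccacabbbcabdbbdaacdcdb
  14 |  20 | bcabdbbdaacdcdb
  15 |  26 | bdaacdcdb
  16 |  23 | bdbbdaacdcdb
  17 |   4 | bddddaaccccacabbbcabdbbdaacdcdb
  18 |  16 | cabbbcabdbbdaacdcdb
  19 |  21 | cabdbbdaacdcdb
  20 |  14 | cacabbbcabdbbdaacdcdb
  21 |  13 | ccacabbbcabdbbdaacdcdb
  22 |  12 | cccacabbbcabdbbdaacdcdb
  23 |  11 | ccccacabbbcabdbbdaacdcdb
  24 |  32 | cdb
  25 |  30 | cdcdb
  26 |   8 | daaccccacabbbcabdbbdaacdcdb
  27 |  27 | daacdcdb
  28 |   0 | dabbbddddaaccccacabbbcabdbbdaacdcdb
  29 |  33 | db
  30 |  24 | dbbdaacdcdb
  31 |  31 | dcdb
  32 |   7 | ddaaccccacabbbcabdbbdaacdcdb
  33 |   6 | dddaaccccacabbbcabdbbdaacdcdb
  34 |   5 | ddddaaccccacabbbcabdbbdaacdcdb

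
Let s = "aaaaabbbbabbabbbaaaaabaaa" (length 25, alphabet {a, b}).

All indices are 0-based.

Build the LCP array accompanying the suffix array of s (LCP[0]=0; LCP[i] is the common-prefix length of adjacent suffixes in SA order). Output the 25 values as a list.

rank | idx | suffix
   0 |  24 | a
   1 |  23 | aa
   2 |  22 | aaa
   3 |  16 | aaaaabaaa
   4 |   0 | aaaaabbbbabbabbbaaaaabaaa
   5 |  17 | aaaabaaa
   6 |   1 | aaaabbbbabbabbbaaaaabaaa
   7 |  18 | aaabaaa
   8 |   2 | aaabbbbabbabbbaaaaabaaa
   9 |  19 | aabaaa
  10 |   3 | aabbbbabbabbbaaaaabaaa
  11 |  20 | abaaa
  12 |   9 | abbabbbaaaaabaaa
  13 |  12 | abbbaaaaabaaa
  14 |   4 | abbbbabbabbbaaaaabaaa
  15 |  21 | baaa
  16 |  15 | baaaaabaaa
  17 |   8 | babbabbbaaaaabaaa
  18 |  11 | babbbaaaaabaaa
  19 |  14 | bbaaaaabaaa
  20 |   7 | bbabbabbbaaaaabaaa
  21 |  10 | bbabbbaaaaabaaa
  22 |  13 | bbbaaaaabaaa
  23 |   6 | bbbabbabbbaaaaabaaa
  24 |   5 | bbbbabbabbbaaaaabaaa

SA = [24, 23, 22, 16, 0, 17, 1, 18, 2, 19, 3, 20, 9, 12, 4, 21, 15, 8, 11, 14, 7, 10, 13, 6, 5]
[i] adj suffixes → lcp
  [1] 24/23 → 1 ('a')
  [2] 23/22 → 2 ('aa')
  [3] 22/16 → 3 ('aaa')
  [4] 16/0 → 6 ('aaaaab')
  [5] 0/17 → 4 ('aaaa')
  [6] 17/1 → 5 ('aaaab')
  [7] 1/18 → 3 ('aaa')
  [8] 18/2 → 4 ('aaab')
  [9] 2/19 → 2 ('aa')
  [10] 19/3 → 3 ('aab')
  [11] 3/20 → 1 ('a')
  [12] 20/9 → 2 ('ab')
  [13] 9/12 → 3 ('abb')
  [14] 12/4 → 4 ('abbb')
  [15] 4/21 → 0 ('')
  [16] 21/15 → 4 ('baaa')
  [17] 15/8 → 2 ('ba')
  [18] 8/11 → 4 ('babb')
  [19] 11/14 → 1 ('b')
  [20] 14/7 → 3 ('bba')
  [21] 7/10 → 5 ('bbabb')
  [22] 10/13 → 2 ('bb')
  [23] 13/6 → 4 ('bbba')
  [24] 6/5 → 3 ('bbb')

[0, 1, 2, 3, 6, 4, 5, 3, 4, 2, 3, 1, 2, 3, 4, 0, 4, 2, 4, 1, 3, 5, 2, 4, 3]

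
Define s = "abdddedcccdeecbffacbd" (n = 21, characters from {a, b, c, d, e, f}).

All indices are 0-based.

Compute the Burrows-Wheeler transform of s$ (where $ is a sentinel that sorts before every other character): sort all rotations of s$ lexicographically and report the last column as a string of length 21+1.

d$fcacaedccbebddceddfb

rank  rotation                last
    0  $abdddedcccdeecbffacbd  d
    1  abdddedcccdeecbffacbd$  $
    2  acbd$abdddedcccdeecbff  f
    3  bd$abdddedcccdeecbffac  c
    4  bdddedcccdeecbffacbd$a  a
    5  bffacbd$abdddedcccdeec  c
    6  cbd$abdddedcccdeecbffa  a
    7  cbffacbd$abdddedcccdee  e
    8  cccdeecbffacbd$abddded  d
    9  ccdeecbffacbd$abdddedc  c
   10  cdeecbffacbd$abdddedcc  c
   11  d$abdddedcccdeecbffacb  b
   12  dcccdeecbffacbd$abddde  e
   13  dddedcccdeecbffacbd$ab  b
   14  ddedcccdeecbffacbd$abd  d
   15  dedcccdeecbffacbd$abdd  d
   16  deecbffacbd$abdddedccc  c
   17  ecbffacbd$abdddedcccde  e
   18  edcccdeecbffacbd$abddd  d
   19  eecbffacbd$abdddedcccd  d
   20  facbd$abdddedcccdeecbf  f
   21  ffacbd$abdddedcccdeecb  b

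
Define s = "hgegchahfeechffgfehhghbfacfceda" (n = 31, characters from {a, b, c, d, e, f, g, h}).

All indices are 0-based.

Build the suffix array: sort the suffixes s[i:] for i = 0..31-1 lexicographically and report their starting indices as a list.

[30, 24, 6, 22, 27, 25, 4, 11, 29, 10, 28, 9, 2, 17, 23, 26, 8, 16, 13, 14, 3, 1, 15, 20, 5, 21, 7, 12, 0, 19, 18]

rank→(start, suffix):
  0 → (30, 'a')
  1 → (24, 'acfceda')
  2 → (6, 'ahfeechffgfehhghbfacfceda')
  3 → (22, 'bfacfceda')
  4 → (27, 'ceda')
  5 → (25, 'cfceda')
  6 → (4, 'chahfeechffgfehhghbfacfceda')
  7 → (11, 'chffgfehhghbfacfceda')
  8 → (29, 'da')
  9 → (10, 'echffgfehhghbfacfceda')
  10 → (28, 'eda')
  11 → (9, 'eechffgfehhghbfacfceda')
  12 → (2, 'egchahfeechffgfehhghbfacfceda')
  13 → (17, 'ehhghbfacfceda')
  14 → (23, 'facfceda')
  15 → (26, 'fceda')
  16 → (8, 'feechffgfehhghbfacfceda')
  17 → (16, 'fehhghbfacfceda')
  18 → (13, 'ffgfehhghbfacfceda')
  19 → (14, 'fgfehhghbfacfceda')
  20 → (3, 'gchahfeechffgfehhghbfacfceda')
  21 → (1, 'gegchahfeechffgfehhghbfacfceda')
  22 → (15, 'gfehhghbfacfceda')
  23 → (20, 'ghbfacfceda')
  24 → (5, 'hahfeechffgfehhghbfacfceda')
  25 → (21, 'hbfacfceda')
  26 → (7, 'hfeechffgfehhghbfacfceda')
  27 → (12, 'hffgfehhghbfacfceda')
  28 → (0, 'hgegchahfeechffgfehhghbfacfceda')
  29 → (19, 'hghbfacfceda')
  30 → (18, 'hhghbfacfceda')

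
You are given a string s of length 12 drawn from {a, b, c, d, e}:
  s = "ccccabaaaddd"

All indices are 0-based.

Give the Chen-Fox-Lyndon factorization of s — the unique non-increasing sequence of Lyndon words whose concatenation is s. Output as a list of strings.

["c", "c", "c", "c", "ab", "aaaddd"]

emit factor 1: 'c' (i=0, period=1)
emit factor 2: 'c' (i=1, period=1)
emit factor 3: 'c' (i=2, period=1)
emit factor 4: 'c' (i=3, period=1)
emit factor 5: 'ab' (i=4, period=2)
emit factor 6: 'aaaddd' (i=6, period=6)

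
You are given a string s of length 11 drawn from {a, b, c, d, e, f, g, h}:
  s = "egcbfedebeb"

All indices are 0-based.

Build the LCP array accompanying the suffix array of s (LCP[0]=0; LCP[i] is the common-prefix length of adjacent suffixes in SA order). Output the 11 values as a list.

[0, 1, 1, 0, 0, 0, 2, 1, 1, 0, 0]

sorted suffixes:
  #0 SA[0]=10  'b'
  #1 SA[1]=8  'beb'
  #2 SA[2]=3  'bfedebeb'
  #3 SA[3]=2  'cbfedebeb'
  #4 SA[4]=6  'debeb'
  #5 SA[5]=9  'eb'
  #6 SA[6]=7  'ebeb'
  #7 SA[7]=5  'edebeb'
  #8 SA[8]=0  'egcbfedebeb'
  #9 SA[9]=4  'fedebeb'
  #10 SA[10]=1  'gcbfedebeb'

SA = [10, 8, 3, 2, 6, 9, 7, 5, 0, 4, 1]
rank  pair      lcp
   1  s[10:],s[8:]  1  'b'
   2  s[8:],s[3:]  1  'b'
   3  s[3:],s[2:]  0  ''
   4  s[2:],s[6:]  0  ''
   5  s[6:],s[9:]  0  ''
   6  s[9:],s[7:]  2  'eb'
   7  s[7:],s[5:]  1  'e'
   8  s[5:],s[0:]  1  'e'
   9  s[0:],s[4:]  0  ''
  10  s[4:],s[1:]  0  ''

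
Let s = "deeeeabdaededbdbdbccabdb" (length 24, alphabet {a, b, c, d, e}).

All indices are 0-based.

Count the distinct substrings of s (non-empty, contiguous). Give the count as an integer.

264

sorted suffixes:
  #0 SA[0]=5  'abdaededbdbdbccabdb'
  #1 SA[1]=20  'abdb'
  #2 SA[2]=8  'aededbdbdbccabdb'
  #3 SA[3]=23  'b'
  #4 SA[4]=17  'bccabdb'
  #5 SA[5]=6  'bdaededbdbdbccabdb'
  #6 SA[6]=21  'bdb'
  #7 SA[7]=15  'bdbccabdb'
  #8 SA[8]=13  'bdbdbccabdb'
  #9 SA[9]=19  'cabdb'
  #10 SA[10]=18  'ccabdb'
  #11 SA[11]=7  'daededbdbdbccabdb'
  #12 SA[12]=22  'db'
  #13 SA[13]=16  'dbccabdb'
  #14 SA[14]=14  'dbdbccabdb'
  #15 SA[15]=12  'dbdbdbccabdb'
  #16 SA[16]=10  'dedbdbdbccabdb'
  #17 SA[17]=0  'deeeeabdaededbdbdbccabdb'
  #18 SA[18]=4  'eabdaededbdbdbccabdb'
  #19 SA[19]=11  'edbdbdbccabdb'
  #20 SA[20]=9  'ededbdbdbccabdb'
  #21 SA[21]=3  'eeabdaededbdbdbccabdb'
  #22 SA[22]=2  'eeeabdaededbdbdbccabdb'
  #23 SA[23]=1  'eeeeabdaededbdbdbccabdb'

SA = [5, 20, 8, 23, 17, 6, 21, 15, 13, 19, 18, 7, 22, 16, 14, 12, 10, 0, 4, 11, 9, 3, 2, 1]
rank  pair      lcp
   1  s[5:],s[20:]  3  'abd'
   2  s[20:],s[8:]  1  'a'
   3  s[8:],s[23:]  0  ''
   4  s[23:],s[17:]  1  'b'
   5  s[17:],s[6:]  1  'b'
   6  s[6:],s[21:]  2  'bd'
   7  s[21:],s[15:]  3  'bdb'
   8  s[15:],s[13:]  3  'bdb'
   9  s[13:],s[19:]  0  ''
  10  s[19:],s[18:]  1  'c'
  11  s[18:],s[7:]  0  ''
  12  s[7:],s[22:]  1  'd'
  13  s[22:],s[16:]  2  'db'
  14  s[16:],s[14:]  2  'db'
  15  s[14:],s[12:]  4  'dbdb'
  16  s[12:],s[10:]  1  'd'
  17  s[10:],s[0:]  2  'de'
  18  s[0:],s[4:]  0  ''
  19  s[4:],s[11:]  1  'e'
  20  s[11:],s[9:]  2  'ed'
  21  s[9:],s[3:]  1  'e'
  22  s[3:],s[2:]  2  'ee'
  23  s[2:],s[1:]  3  'eee'

n(n+1)/2 = 24·25/2 = 300
Σ LCP = 0 + 3 + 1 + 0 + 1 + 1 + 2 + 3 + 3 + 0 + 1 + 0 + 1 + 2 + 2 + 4 + 1 + 2 + 0 + 1 + 2 + 1 + 2 + 3 = 36
distinct = 300 − 36 = 264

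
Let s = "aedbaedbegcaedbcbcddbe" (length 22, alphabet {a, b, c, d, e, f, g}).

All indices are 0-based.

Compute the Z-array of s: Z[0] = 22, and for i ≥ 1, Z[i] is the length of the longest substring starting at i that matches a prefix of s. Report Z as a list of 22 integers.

Z[0]=22
i=1: fresh scan; Z[1]=0
i=2: fresh scan; Z[2]=0
i=3: fresh scan; Z[3]=0
i=4: fresh scan; Z[4]=4 scan→box=[4,8)
i=5: min(r-i=3, Z[1]=0)=0; Z[5]=0
i=6: min(r-i=2, Z[2]=0)=0; Z[6]=0
i=7: min(r-i=1, Z[3]=0)=0; Z[7]=0
i=8: fresh scan; Z[8]=0
i=9: fresh scan; Z[9]=0
i=10: fresh scan; Z[10]=0
i=11: fresh scan; Z[11]=4 scan→box=[11,15)
i=12: min(r-i=3, Z[1]=0)=0; Z[12]=0
i=13: min(r-i=2, Z[2]=0)=0; Z[13]=0
i=14: min(r-i=1, Z[3]=0)=0; Z[14]=0
i=15: fresh scan; Z[15]=0
i=16: fresh scan; Z[16]=0
i=17: fresh scan; Z[17]=0
i=18: fresh scan; Z[18]=0
i=19: fresh scan; Z[19]=0
i=20: fresh scan; Z[20]=0
i=21: fresh scan; Z[21]=0

[22, 0, 0, 0, 4, 0, 0, 0, 0, 0, 0, 4, 0, 0, 0, 0, 0, 0, 0, 0, 0, 0]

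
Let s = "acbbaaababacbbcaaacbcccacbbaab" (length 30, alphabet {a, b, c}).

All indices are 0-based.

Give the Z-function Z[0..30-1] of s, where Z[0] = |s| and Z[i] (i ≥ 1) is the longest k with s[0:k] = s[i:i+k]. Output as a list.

Z[0]=30
i=1: fresh scan; Z[1]=0
i=2: fresh scan; Z[2]=0
i=3: fresh scan; Z[3]=0
i=4: fresh scan; Z[4]=1 extend→box=[4,5)
i=5: fresh scan; Z[5]=1 extend→box=[5,6)
i=6: fresh scan; Z[6]=1 extend→box=[6,7)
i=7: fresh scan; Z[7]=0
i=8: fresh scan; Z[8]=1 extend→box=[8,9)
i=9: fresh scan; Z[9]=0
i=10: fresh scan; Z[10]=4 extend→box=[10,14)
i=11: min(r-i=3, Z[1]=0)=0; Z[11]=0
i=12: min(r-i=2, Z[2]=0)=0; Z[12]=0
i=13: min(r-i=1, Z[3]=0)=0; Z[13]=0
i=14: fresh scan; Z[14]=0
i=15: fresh scan; Z[15]=1 extend→box=[15,16)
i=16: fresh scan; Z[16]=1 extend→box=[16,17)
i=17: fresh scan; Z[17]=3 extend→box=[17,20)
i=18: min(r-i=2, Z[1]=0)=0; Z[18]=0
i=19: min(r-i=1, Z[2]=0)=0; Z[19]=0
i=20: fresh scan; Z[20]=0
i=21: fresh scan; Z[21]=0
i=22: fresh scan; Z[22]=0
i=23: fresh scan; Z[23]=6 extend→box=[23,29)
i=24: min(r-i=5, Z[1]=0)=0; Z[24]=0
i=25: min(r-i=4, Z[2]=0)=0; Z[25]=0
i=26: min(r-i=3, Z[3]=0)=0; Z[26]=0
i=27: min(r-i=2, Z[4]=1)=1; Z[27]=1
i=28: min(r-i=1, Z[5]=1)=1; Z[28]=1
i=29: fresh scan; Z[29]=0

[30, 0, 0, 0, 1, 1, 1, 0, 1, 0, 4, 0, 0, 0, 0, 1, 1, 3, 0, 0, 0, 0, 0, 6, 0, 0, 0, 1, 1, 0]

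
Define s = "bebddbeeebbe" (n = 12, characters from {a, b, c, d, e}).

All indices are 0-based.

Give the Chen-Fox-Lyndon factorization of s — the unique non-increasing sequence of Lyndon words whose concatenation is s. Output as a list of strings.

["be", "bddbeee", "bbe"]

emit factor 1: 'be' (i=0, period=2)
emit factor 2: 'bddbeee' (i=2, period=7)
emit factor 3: 'bbe' (i=9, period=3)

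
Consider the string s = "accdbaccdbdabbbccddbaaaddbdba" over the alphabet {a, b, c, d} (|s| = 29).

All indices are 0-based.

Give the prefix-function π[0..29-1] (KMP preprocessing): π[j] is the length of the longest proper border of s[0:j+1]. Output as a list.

π[0] = 0
j=1 s[j]='c': π[1]=0 (border '')
j=2 s[j]='c': π[2]=0 (border '')
j=3 s[j]='d': π[3]=0 (border '')
j=4 s[j]='b': π[4]=0 (border '')
j=5 s[j]='a': π[5]=1 (border 'a')
j=6 s[j]='c': π[6]=2 (border 'ac')
j=7 s[j]='c': π[7]=3 (border 'acc')
j=8 s[j]='d': π[8]=4 (border 'accd')
j=9 s[j]='b': π[9]=5 (border 'accdb')
j=10 s[j]='d': k: 5→0; π[10]=0 (border '')
j=11 s[j]='a': π[11]=1 (border 'a')
j=12 s[j]='b': k: 1→0; π[12]=0 (border '')
j=13 s[j]='b': π[13]=0 (border '')
j=14 s[j]='b': π[14]=0 (border '')
j=15 s[j]='c': π[15]=0 (border '')
j=16 s[j]='c': π[16]=0 (border '')
j=17 s[j]='d': π[17]=0 (border '')
j=18 s[j]='d': π[18]=0 (border '')
j=19 s[j]='b': π[19]=0 (border '')
j=20 s[j]='a': π[20]=1 (border 'a')
j=21 s[j]='a': k: 1→0; π[21]=1 (border 'a')
j=22 s[j]='a': k: 1→0; π[22]=1 (border 'a')
j=23 s[j]='d': k: 1→0; π[23]=0 (border '')
j=24 s[j]='d': π[24]=0 (border '')
j=25 s[j]='b': π[25]=0 (border '')
j=26 s[j]='d': π[26]=0 (border '')
j=27 s[j]='b': π[27]=0 (border '')
j=28 s[j]='a': π[28]=1 (border 'a')

[0, 0, 0, 0, 0, 1, 2, 3, 4, 5, 0, 1, 0, 0, 0, 0, 0, 0, 0, 0, 1, 1, 1, 0, 0, 0, 0, 0, 1]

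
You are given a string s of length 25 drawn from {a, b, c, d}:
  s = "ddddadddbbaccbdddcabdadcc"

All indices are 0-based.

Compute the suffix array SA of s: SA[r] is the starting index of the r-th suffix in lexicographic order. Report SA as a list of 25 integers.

[18, 10, 21, 4, 9, 8, 19, 13, 24, 17, 12, 23, 11, 20, 3, 7, 16, 22, 2, 6, 15, 1, 5, 14, 0]

rank→(start, suffix):
  0 → (18, 'abdadcc')
  1 → (10, 'accbdddcabdadcc')
  2 → (21, 'adcc')
  3 → (4, 'adddbbaccbdddcabdadcc')
  4 → (9, 'baccbdddcabdadcc')
  5 → (8, 'bbaccbdddcabdadcc')
  6 → (19, 'bdadcc')
  7 → (13, 'bdddcabdadcc')
  8 → (24, 'c')
  9 → (17, 'cabdadcc')
  10 → (12, 'cbdddcabdadcc')
  11 → (23, 'cc')
  12 → (11, 'ccbdddcabdadcc')
  13 → (20, 'dadcc')
  14 → (3, 'dadddbbaccbdddcabdadcc')
  15 → (7, 'dbbaccbdddcabdadcc')
  16 → (16, 'dcabdadcc')
  17 → (22, 'dcc')
  18 → (2, 'ddadddbbaccbdddcabdadcc')
  19 → (6, 'ddbbaccbdddcabdadcc')
  20 → (15, 'ddcabdadcc')
  21 → (1, 'dddadddbbaccbdddcabdadcc')
  22 → (5, 'dddbbaccbdddcabdadcc')
  23 → (14, 'dddcabdadcc')
  24 → (0, 'ddddadddbbaccbdddcabdadcc')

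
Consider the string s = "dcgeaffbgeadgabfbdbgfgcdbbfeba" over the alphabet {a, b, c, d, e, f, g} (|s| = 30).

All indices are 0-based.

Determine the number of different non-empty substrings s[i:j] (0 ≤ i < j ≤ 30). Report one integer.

rank→(start, suffix):
  0 → (29, 'a')
  1 → (13, 'abfbdbgfgcdbbfeba')
  2 → (10, 'adgabfbdbgfgcdbbfeba')
  3 → (4, 'affbgeadgabfbdbgfgcdbbfeba')
  4 → (28, 'ba')
  5 → (24, 'bbfeba')
  6 → (16, 'bdbgfgcdbbfeba')
  7 → (14, 'bfbdbgfgcdbbfeba')
  8 → (25, 'bfeba')
  9 → (7, 'bgeadgabfbdbgfgcdbbfeba')
  10 → (18, 'bgfgcdbbfeba')
  11 → (22, 'cdbbfeba')
  12 → (1, 'cgeaffbgeadgabfbdbgfgcdbbfeba')
  13 → (23, 'dbbfeba')
  14 → (17, 'dbgfgcdbbfeba')
  15 → (0, 'dcgeaffbgeadgabfbdbgfgcdbbfeba')
  16 → (11, 'dgabfbdbgfgcdbbfeba')
  17 → (9, 'eadgabfbdbgfgcdbbfeba')
  18 → (3, 'eaffbgeadgabfbdbgfgcdbbfeba')
  19 → (27, 'eba')
  20 → (15, 'fbdbgfgcdbbfeba')
  21 → (6, 'fbgeadgabfbdbgfgcdbbfeba')
  22 → (26, 'feba')
  23 → (5, 'ffbgeadgabfbdbgfgcdbbfeba')
  24 → (20, 'fgcdbbfeba')
  25 → (12, 'gabfbdbgfgcdbbfeba')
  26 → (21, 'gcdbbfeba')
  27 → (8, 'geadgabfbdbgfgcdbbfeba')
  28 → (2, 'geaffbgeadgabfbdbgfgcdbbfeba')
  29 → (19, 'gfgcdbbfeba')

SA = [29, 13, 10, 4, 28, 24, 16, 14, 25, 7, 18, 22, 1, 23, 17, 0, 11, 9, 3, 27, 15, 6, 26, 5, 20, 12, 21, 8, 2, 19]
rank  pair      lcp
   1  s[29:],s[13:]  1  'a'
   2  s[13:],s[10:]  1  'a'
   3  s[10:],s[4:]  1  'a'
   4  s[4:],s[28:]  0  ''
   5  s[28:],s[24:]  1  'b'
   6  s[24:],s[16:]  1  'b'
   7  s[16:],s[14:]  1  'b'
   8  s[14:],s[25:]  2  'bf'
   9  s[25:],s[7:]  1  'b'
  10  s[7:],s[18:]  2  'bg'
  11  s[18:],s[22:]  0  ''
  12  s[22:],s[1:]  1  'c'
  13  s[1:],s[23:]  0  ''
  14  s[23:],s[17:]  2  'db'
  15  s[17:],s[0:]  1  'd'
  16  s[0:],s[11:]  1  'd'
  17  s[11:],s[9:]  0  ''
  18  s[9:],s[3:]  2  'ea'
  19  s[3:],s[27:]  1  'e'
  20  s[27:],s[15:]  0  ''
  21  s[15:],s[6:]  2  'fb'
  22  s[6:],s[26:]  1  'f'
  23  s[26:],s[5:]  1  'f'
  24  s[5:],s[20:]  1  'f'
  25  s[20:],s[12:]  0  ''
  26  s[12:],s[21:]  1  'g'
  27  s[21:],s[8:]  1  'g'
  28  s[8:],s[2:]  3  'gea'
  29  s[2:],s[19:]  1  'g'

n(n+1)/2 = 30·31/2 = 465
Σ LCP = 0 + 1 + 1 + 1 + 0 + 1 + 1 + 1 + 2 + 1 + 2 + 0 + 1 + 0 + 2 + 1 + 1 + 0 + 2 + 1 + 0 + 2 + 1 + 1 + 1 + 0 + 1 + 1 + 3 + 1 = 30
distinct = 465 − 30 = 435

435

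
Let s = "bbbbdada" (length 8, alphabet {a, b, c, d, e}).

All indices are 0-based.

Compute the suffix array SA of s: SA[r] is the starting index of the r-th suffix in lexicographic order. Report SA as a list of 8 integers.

[7, 5, 0, 1, 2, 3, 6, 4]

rank→(start, suffix):
  0 → (7, 'a')
  1 → (5, 'ada')
  2 → (0, 'bbbbdada')
  3 → (1, 'bbbdada')
  4 → (2, 'bbdada')
  5 → (3, 'bdada')
  6 → (6, 'da')
  7 → (4, 'dada')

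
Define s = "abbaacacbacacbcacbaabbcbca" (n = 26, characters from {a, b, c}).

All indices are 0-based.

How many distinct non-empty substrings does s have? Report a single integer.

294

sorted suffixes:
  #0 SA[0]=25  'a'
  #1 SA[1]=18  'aabbcbca'
  #2 SA[2]=3  'aacacbacacbcacbaabbcbca'
  #3 SA[3]=0  'abbaacacbacacbcacbaabbcbca'
  #4 SA[4]=19  'abbcbca'
  #5 SA[5]=4  'acacbacacbcacbaabbcbca'
  #6 SA[6]=9  'acacbcacbaabbcbca'
  #7 SA[7]=15  'acbaabbcbca'
  #8 SA[8]=6  'acbacacbcacbaabbcbca'
  #9 SA[9]=11  'acbcacbaabbcbca'
  #10 SA[10]=17  'baabbcbca'
  #11 SA[11]=2  'baacacbacacbcacbaabbcbca'
  #12 SA[12]=8  'bacacbcacbaabbcbca'
  #13 SA[13]=1  'bbaacacbacacbcacbaabbcbca'
  #14 SA[14]=20  'bbcbca'
  #15 SA[15]=23  'bca'
  #16 SA[16]=13  'bcacbaabbcbca'
  #17 SA[17]=21  'bcbca'
  #18 SA[18]=24  'ca'
  #19 SA[19]=14  'cacbaabbcbca'
  #20 SA[20]=5  'cacbacacbcacbaabbcbca'
  #21 SA[21]=10  'cacbcacbaabbcbca'
  #22 SA[22]=16  'cbaabbcbca'
  #23 SA[23]=7  'cbacacbcacbaabbcbca'
  #24 SA[24]=22  'cbca'
  #25 SA[25]=12  'cbcacbaabbcbca'

SA = [25, 18, 3, 0, 19, 4, 9, 15, 6, 11, 17, 2, 8, 1, 20, 23, 13, 21, 24, 14, 5, 10, 16, 7, 22, 12]
i: (SA[i-1],SA[i]) lcp shared
  1: (25,18) 1 'a'
  2: (18,3) 2 'aa'
  3: (3,0) 1 'a'
  4: (0,19) 3 'abb'
  5: (19,4) 1 'a'
  6: (4,9) 5 'acacb'
  7: (9,15) 2 'ac'
  8: (15,6) 4 'acba'
  9: (6,11) 3 'acb'
  10: (11,17) 0 ''
  11: (17,2) 3 'baa'
  12: (2,8) 2 'ba'
  13: (8,1) 1 'b'
  14: (1,20) 2 'bb'
  15: (20,23) 1 'b'
  16: (23,13) 3 'bca'
  17: (13,21) 2 'bc'
  18: (21,24) 0 ''
  19: (24,14) 2 'ca'
  20: (14,5) 5 'cacba'
  21: (5,10) 4 'cacb'
  22: (10,16) 1 'c'
  23: (16,7) 3 'cba'
  24: (7,22) 2 'cb'
  25: (22,12) 4 'cbca'

n(n+1)/2 = 26·27/2 = 351
Σ LCP = 0 + 1 + 2 + 1 + 3 + 1 + 5 + 2 + 4 + 3 + 0 + 3 + 2 + 1 + 2 + 1 + 3 + 2 + 0 + 2 + 5 + 4 + 1 + 3 + 2 + 4 = 57
distinct = 351 − 57 = 294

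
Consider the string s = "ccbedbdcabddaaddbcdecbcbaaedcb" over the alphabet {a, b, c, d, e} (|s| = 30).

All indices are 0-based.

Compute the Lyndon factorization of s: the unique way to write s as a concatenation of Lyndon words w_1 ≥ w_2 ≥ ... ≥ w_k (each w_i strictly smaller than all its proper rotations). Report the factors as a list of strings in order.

["c", "c", "bed", "bdc", "abdd", "aaddbcdecbcbaaedcb"]

emit factor 1: 'c' (i=0, period=1)
emit factor 2: 'c' (i=1, period=1)
emit factor 3: 'bed' (i=2, period=3)
emit factor 4: 'bdc' (i=5, period=3)
emit factor 5: 'abdd' (i=8, period=4)
emit factor 6: 'aaddbcdecbcbaaedcb' (i=12, period=18)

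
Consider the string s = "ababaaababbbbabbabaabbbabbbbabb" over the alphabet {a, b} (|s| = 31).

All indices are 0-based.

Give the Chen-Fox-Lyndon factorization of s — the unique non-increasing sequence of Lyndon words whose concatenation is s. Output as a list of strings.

["ab", "ab", "aaababbbbabbabaabbbabbbbabb"]

emit factor 1: 'ab' (i=0, period=2)
emit factor 2: 'ab' (i=2, period=2)
emit factor 3: 'aaababbbbabbabaabbbabbbbabb' (i=4, period=27)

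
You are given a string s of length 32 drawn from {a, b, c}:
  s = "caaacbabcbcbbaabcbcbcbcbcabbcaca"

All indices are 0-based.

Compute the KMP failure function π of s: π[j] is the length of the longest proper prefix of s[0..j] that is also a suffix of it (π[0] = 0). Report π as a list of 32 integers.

π[0] = 0
j=1 s[j]='a': π[1]=0 (border '')
j=2 s[j]='a': π[2]=0 (border '')
j=3 s[j]='a': π[3]=0 (border '')
j=4 s[j]='c': π[4]=1 (border 'c')
j=5 s[j]='b': k: 1→0; π[5]=0 (border '')
j=6 s[j]='a': π[6]=0 (border '')
j=7 s[j]='b': π[7]=0 (border '')
j=8 s[j]='c': π[8]=1 (border 'c')
j=9 s[j]='b': k: 1→0; π[9]=0 (border '')
j=10 s[j]='c': π[10]=1 (border 'c')
j=11 s[j]='b': k: 1→0; π[11]=0 (border '')
j=12 s[j]='b': π[12]=0 (border '')
j=13 s[j]='a': π[13]=0 (border '')
j=14 s[j]='a': π[14]=0 (border '')
j=15 s[j]='b': π[15]=0 (border '')
j=16 s[j]='c': π[16]=1 (border 'c')
j=17 s[j]='b': k: 1→0; π[17]=0 (border '')
j=18 s[j]='c': π[18]=1 (border 'c')
j=19 s[j]='b': k: 1→0; π[19]=0 (border '')
j=20 s[j]='c': π[20]=1 (border 'c')
j=21 s[j]='b': k: 1→0; π[21]=0 (border '')
j=22 s[j]='c': π[22]=1 (border 'c')
j=23 s[j]='b': k: 1→0; π[23]=0 (border '')
j=24 s[j]='c': π[24]=1 (border 'c')
j=25 s[j]='a': π[25]=2 (border 'ca')
j=26 s[j]='b': k: 2→0; π[26]=0 (border '')
j=27 s[j]='b': π[27]=0 (border '')
j=28 s[j]='c': π[28]=1 (border 'c')
j=29 s[j]='a': π[29]=2 (border 'ca')
j=30 s[j]='c': k: 2→0; π[30]=1 (border 'c')
j=31 s[j]='a': π[31]=2 (border 'ca')

[0, 0, 0, 0, 1, 0, 0, 0, 1, 0, 1, 0, 0, 0, 0, 0, 1, 0, 1, 0, 1, 0, 1, 0, 1, 2, 0, 0, 1, 2, 1, 2]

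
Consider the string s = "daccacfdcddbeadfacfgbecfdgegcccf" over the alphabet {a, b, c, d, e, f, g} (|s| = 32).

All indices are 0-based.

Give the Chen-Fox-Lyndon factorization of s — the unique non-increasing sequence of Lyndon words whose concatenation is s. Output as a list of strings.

["d", "accacfdcddbeadfacfgbecfdgegcccf"]

emit factor 1: 'd' (i=0, period=1)
emit factor 2: 'accacfdcddbeadfacfgbecfdgegcccf' (i=1, period=31)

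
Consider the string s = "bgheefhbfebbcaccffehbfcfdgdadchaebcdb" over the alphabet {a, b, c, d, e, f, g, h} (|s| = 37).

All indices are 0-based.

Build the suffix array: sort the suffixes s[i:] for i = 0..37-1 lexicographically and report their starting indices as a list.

rank→(start, suffix):
  0 → (13, 'accffehbfcfdgdadchaebcdb')
  1 → (27, 'adchaebcdb')
  2 → (31, 'aebcdb')
  3 → (36, 'b')
  4 → (10, 'bbcaccffehbfcfdgdadchaebcdb')
  5 → (11, 'bcaccffehbfcfdgdadchaebcdb')
  6 → (33, 'bcdb')
  7 → (20, 'bfcfdgdadchaebcdb')
  8 → (7, 'bfebbcaccffehbfcfdgdadchaebcdb')
  9 → (0, 'bgheefhbfebbcaccffehbfcfdgdadchaebcdb')
  10 → (12, 'caccffehbfcfdgdadchaebcdb')
  11 → (14, 'ccffehbfcfdgdadchaebcdb')
  12 → (34, 'cdb')
  13 → (22, 'cfdgdadchaebcdb')
  14 → (15, 'cffehbfcfdgdadchaebcdb')
  15 → (29, 'chaebcdb')
  16 → (26, 'dadchaebcdb')
  17 → (35, 'db')
  18 → (28, 'dchaebcdb')
  19 → (24, 'dgdadchaebcdb')
  20 → (9, 'ebbcaccffehbfcfdgdadchaebcdb')
  21 → (32, 'ebcdb')
  22 → (3, 'eefhbfebbcaccffehbfcfdgdadchaebcdb')
  23 → (4, 'efhbfebbcaccffehbfcfdgdadchaebcdb')
  24 → (18, 'ehbfcfdgdadchaebcdb')
  25 → (21, 'fcfdgdadchaebcdb')
  26 → (23, 'fdgdadchaebcdb')
  27 → (8, 'febbcaccffehbfcfdgdadchaebcdb')
  28 → (17, 'fehbfcfdgdadchaebcdb')
  29 → (16, 'ffehbfcfdgdadchaebcdb')
  30 → (5, 'fhbfebbcaccffehbfcfdgdadchaebcdb')
  31 → (25, 'gdadchaebcdb')
  32 → (1, 'gheefhbfebbcaccffehbfcfdgdadchaebcdb')
  33 → (30, 'haebcdb')
  34 → (19, 'hbfcfdgdadchaebcdb')
  35 → (6, 'hbfebbcaccffehbfcfdgdadchaebcdb')
  36 → (2, 'heefhbfebbcaccffehbfcfdgdadchaebcdb')

[13, 27, 31, 36, 10, 11, 33, 20, 7, 0, 12, 14, 34, 22, 15, 29, 26, 35, 28, 24, 9, 32, 3, 4, 18, 21, 23, 8, 17, 16, 5, 25, 1, 30, 19, 6, 2]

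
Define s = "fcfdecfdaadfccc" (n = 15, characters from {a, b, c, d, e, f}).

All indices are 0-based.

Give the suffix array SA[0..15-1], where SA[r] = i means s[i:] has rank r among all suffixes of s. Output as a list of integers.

rank→(start, suffix):
  0 → (8, 'aadfccc')
  1 → (9, 'adfccc')
  2 → (14, 'c')
  3 → (13, 'cc')
  4 → (12, 'ccc')
  5 → (5, 'cfdaadfccc')
  6 → (1, 'cfdecfdaadfccc')
  7 → (7, 'daadfccc')
  8 → (3, 'decfdaadfccc')
  9 → (10, 'dfccc')
  10 → (4, 'ecfdaadfccc')
  11 → (11, 'fccc')
  12 → (0, 'fcfdecfdaadfccc')
  13 → (6, 'fdaadfccc')
  14 → (2, 'fdecfdaadfccc')

[8, 9, 14, 13, 12, 5, 1, 7, 3, 10, 4, 11, 0, 6, 2]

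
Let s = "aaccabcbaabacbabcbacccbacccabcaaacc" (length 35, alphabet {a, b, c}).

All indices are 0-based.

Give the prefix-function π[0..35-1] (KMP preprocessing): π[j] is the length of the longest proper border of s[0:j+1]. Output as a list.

π[0] = 0
j=1 s[j]='a': π[1]=1 (border 'a')
j=2 s[j]='c': k: 1→0; π[2]=0 (border '')
j=3 s[j]='c': π[3]=0 (border '')
j=4 s[j]='a': π[4]=1 (border 'a')
j=5 s[j]='b': k: 1→0; π[5]=0 (border '')
j=6 s[j]='c': π[6]=0 (border '')
j=7 s[j]='b': π[7]=0 (border '')
j=8 s[j]='a': π[8]=1 (border 'a')
j=9 s[j]='a': π[9]=2 (border 'aa')
j=10 s[j]='b': k: 2→1→0; π[10]=0 (border '')
j=11 s[j]='a': π[11]=1 (border 'a')
j=12 s[j]='c': k: 1→0; π[12]=0 (border '')
j=13 s[j]='b': π[13]=0 (border '')
j=14 s[j]='a': π[14]=1 (border 'a')
j=15 s[j]='b': k: 1→0; π[15]=0 (border '')
j=16 s[j]='c': π[16]=0 (border '')
j=17 s[j]='b': π[17]=0 (border '')
j=18 s[j]='a': π[18]=1 (border 'a')
j=19 s[j]='c': k: 1→0; π[19]=0 (border '')
j=20 s[j]='c': π[20]=0 (border '')
j=21 s[j]='c': π[21]=0 (border '')
j=22 s[j]='b': π[22]=0 (border '')
j=23 s[j]='a': π[23]=1 (border 'a')
j=24 s[j]='c': k: 1→0; π[24]=0 (border '')
j=25 s[j]='c': π[25]=0 (border '')
j=26 s[j]='c': π[26]=0 (border '')
j=27 s[j]='a': π[27]=1 (border 'a')
j=28 s[j]='b': k: 1→0; π[28]=0 (border '')
j=29 s[j]='c': π[29]=0 (border '')
j=30 s[j]='a': π[30]=1 (border 'a')
j=31 s[j]='a': π[31]=2 (border 'aa')
j=32 s[j]='a': k: 2→1; π[32]=2 (border 'aa')
j=33 s[j]='c': π[33]=3 (border 'aac')
j=34 s[j]='c': π[34]=4 (border 'aacc')

[0, 1, 0, 0, 1, 0, 0, 0, 1, 2, 0, 1, 0, 0, 1, 0, 0, 0, 1, 0, 0, 0, 0, 1, 0, 0, 0, 1, 0, 0, 1, 2, 2, 3, 4]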